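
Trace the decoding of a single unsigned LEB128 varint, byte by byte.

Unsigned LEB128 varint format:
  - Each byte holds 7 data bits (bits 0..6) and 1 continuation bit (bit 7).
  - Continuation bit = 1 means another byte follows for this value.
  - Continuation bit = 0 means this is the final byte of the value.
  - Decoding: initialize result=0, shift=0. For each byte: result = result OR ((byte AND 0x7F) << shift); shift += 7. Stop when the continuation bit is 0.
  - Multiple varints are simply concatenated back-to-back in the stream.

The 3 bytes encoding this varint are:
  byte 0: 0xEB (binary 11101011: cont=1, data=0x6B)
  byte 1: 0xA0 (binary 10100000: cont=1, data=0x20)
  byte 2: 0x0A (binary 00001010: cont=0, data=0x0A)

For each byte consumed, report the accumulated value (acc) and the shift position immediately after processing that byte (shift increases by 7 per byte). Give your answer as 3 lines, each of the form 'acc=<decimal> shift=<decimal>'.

Answer: acc=107 shift=7
acc=4203 shift=14
acc=168043 shift=21

Derivation:
byte 0=0xEB: payload=0x6B=107, contrib = 107<<0 = 107; acc -> 107, shift -> 7
byte 1=0xA0: payload=0x20=32, contrib = 32<<7 = 4096; acc -> 4203, shift -> 14
byte 2=0x0A: payload=0x0A=10, contrib = 10<<14 = 163840; acc -> 168043, shift -> 21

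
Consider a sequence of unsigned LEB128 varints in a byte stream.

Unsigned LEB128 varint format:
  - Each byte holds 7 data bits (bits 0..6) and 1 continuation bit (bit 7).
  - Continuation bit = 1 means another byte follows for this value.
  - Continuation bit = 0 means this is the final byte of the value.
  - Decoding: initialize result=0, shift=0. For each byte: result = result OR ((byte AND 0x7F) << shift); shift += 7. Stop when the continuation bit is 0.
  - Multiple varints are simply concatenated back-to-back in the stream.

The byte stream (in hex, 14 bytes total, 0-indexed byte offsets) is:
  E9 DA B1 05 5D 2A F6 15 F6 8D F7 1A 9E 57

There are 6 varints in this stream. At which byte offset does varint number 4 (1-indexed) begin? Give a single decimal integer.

  byte[0]=0xE9 cont=1 payload=0x69=105: acc |= 105<<0 -> acc=105 shift=7
  byte[1]=0xDA cont=1 payload=0x5A=90: acc |= 90<<7 -> acc=11625 shift=14
  byte[2]=0xB1 cont=1 payload=0x31=49: acc |= 49<<14 -> acc=814441 shift=21
  byte[3]=0x05 cont=0 payload=0x05=5: acc |= 5<<21 -> acc=11300201 shift=28 [end]
Varint 1: bytes[0:4] = E9 DA B1 05 -> value 11300201 (4 byte(s))
  byte[4]=0x5D cont=0 payload=0x5D=93: acc |= 93<<0 -> acc=93 shift=7 [end]
Varint 2: bytes[4:5] = 5D -> value 93 (1 byte(s))
  byte[5]=0x2A cont=0 payload=0x2A=42: acc |= 42<<0 -> acc=42 shift=7 [end]
Varint 3: bytes[5:6] = 2A -> value 42 (1 byte(s))
  byte[6]=0xF6 cont=1 payload=0x76=118: acc |= 118<<0 -> acc=118 shift=7
  byte[7]=0x15 cont=0 payload=0x15=21: acc |= 21<<7 -> acc=2806 shift=14 [end]
Varint 4: bytes[6:8] = F6 15 -> value 2806 (2 byte(s))
  byte[8]=0xF6 cont=1 payload=0x76=118: acc |= 118<<0 -> acc=118 shift=7
  byte[9]=0x8D cont=1 payload=0x0D=13: acc |= 13<<7 -> acc=1782 shift=14
  byte[10]=0xF7 cont=1 payload=0x77=119: acc |= 119<<14 -> acc=1951478 shift=21
  byte[11]=0x1A cont=0 payload=0x1A=26: acc |= 26<<21 -> acc=56477430 shift=28 [end]
Varint 5: bytes[8:12] = F6 8D F7 1A -> value 56477430 (4 byte(s))
  byte[12]=0x9E cont=1 payload=0x1E=30: acc |= 30<<0 -> acc=30 shift=7
  byte[13]=0x57 cont=0 payload=0x57=87: acc |= 87<<7 -> acc=11166 shift=14 [end]
Varint 6: bytes[12:14] = 9E 57 -> value 11166 (2 byte(s))

Answer: 6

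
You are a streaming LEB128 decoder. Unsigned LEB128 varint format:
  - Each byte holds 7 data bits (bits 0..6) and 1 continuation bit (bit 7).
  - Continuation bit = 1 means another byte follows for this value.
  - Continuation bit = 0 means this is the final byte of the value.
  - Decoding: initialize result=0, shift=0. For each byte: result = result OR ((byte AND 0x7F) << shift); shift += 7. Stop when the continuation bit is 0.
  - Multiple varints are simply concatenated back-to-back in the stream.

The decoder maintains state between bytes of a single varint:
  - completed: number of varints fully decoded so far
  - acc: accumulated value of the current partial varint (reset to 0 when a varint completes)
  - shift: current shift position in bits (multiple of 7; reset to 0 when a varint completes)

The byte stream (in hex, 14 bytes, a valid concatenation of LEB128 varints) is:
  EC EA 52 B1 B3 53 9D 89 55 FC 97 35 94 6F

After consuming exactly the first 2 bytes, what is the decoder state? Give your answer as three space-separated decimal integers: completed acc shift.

Answer: 0 13676 14

Derivation:
byte[0]=0xEC cont=1 payload=0x6C: acc |= 108<<0 -> completed=0 acc=108 shift=7
byte[1]=0xEA cont=1 payload=0x6A: acc |= 106<<7 -> completed=0 acc=13676 shift=14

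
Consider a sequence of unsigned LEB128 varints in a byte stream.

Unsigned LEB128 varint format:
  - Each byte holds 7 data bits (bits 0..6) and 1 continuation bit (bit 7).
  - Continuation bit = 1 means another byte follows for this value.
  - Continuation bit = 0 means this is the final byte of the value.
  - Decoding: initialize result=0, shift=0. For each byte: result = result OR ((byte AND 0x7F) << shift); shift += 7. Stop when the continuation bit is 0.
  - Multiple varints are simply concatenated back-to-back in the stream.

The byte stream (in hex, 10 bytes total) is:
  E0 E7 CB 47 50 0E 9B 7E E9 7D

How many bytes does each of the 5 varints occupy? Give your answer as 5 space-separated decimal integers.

Answer: 4 1 1 2 2

Derivation:
  byte[0]=0xE0 cont=1 payload=0x60=96: acc |= 96<<0 -> acc=96 shift=7
  byte[1]=0xE7 cont=1 payload=0x67=103: acc |= 103<<7 -> acc=13280 shift=14
  byte[2]=0xCB cont=1 payload=0x4B=75: acc |= 75<<14 -> acc=1242080 shift=21
  byte[3]=0x47 cont=0 payload=0x47=71: acc |= 71<<21 -> acc=150139872 shift=28 [end]
Varint 1: bytes[0:4] = E0 E7 CB 47 -> value 150139872 (4 byte(s))
  byte[4]=0x50 cont=0 payload=0x50=80: acc |= 80<<0 -> acc=80 shift=7 [end]
Varint 2: bytes[4:5] = 50 -> value 80 (1 byte(s))
  byte[5]=0x0E cont=0 payload=0x0E=14: acc |= 14<<0 -> acc=14 shift=7 [end]
Varint 3: bytes[5:6] = 0E -> value 14 (1 byte(s))
  byte[6]=0x9B cont=1 payload=0x1B=27: acc |= 27<<0 -> acc=27 shift=7
  byte[7]=0x7E cont=0 payload=0x7E=126: acc |= 126<<7 -> acc=16155 shift=14 [end]
Varint 4: bytes[6:8] = 9B 7E -> value 16155 (2 byte(s))
  byte[8]=0xE9 cont=1 payload=0x69=105: acc |= 105<<0 -> acc=105 shift=7
  byte[9]=0x7D cont=0 payload=0x7D=125: acc |= 125<<7 -> acc=16105 shift=14 [end]
Varint 5: bytes[8:10] = E9 7D -> value 16105 (2 byte(s))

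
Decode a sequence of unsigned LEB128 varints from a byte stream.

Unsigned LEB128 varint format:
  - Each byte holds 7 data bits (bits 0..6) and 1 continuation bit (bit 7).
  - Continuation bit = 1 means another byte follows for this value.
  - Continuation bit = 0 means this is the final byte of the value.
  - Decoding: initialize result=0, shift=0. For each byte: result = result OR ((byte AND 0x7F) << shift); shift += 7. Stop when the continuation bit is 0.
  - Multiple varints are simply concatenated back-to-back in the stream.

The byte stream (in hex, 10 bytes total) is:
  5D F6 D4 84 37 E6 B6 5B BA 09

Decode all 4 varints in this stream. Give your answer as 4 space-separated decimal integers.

  byte[0]=0x5D cont=0 payload=0x5D=93: acc |= 93<<0 -> acc=93 shift=7 [end]
Varint 1: bytes[0:1] = 5D -> value 93 (1 byte(s))
  byte[1]=0xF6 cont=1 payload=0x76=118: acc |= 118<<0 -> acc=118 shift=7
  byte[2]=0xD4 cont=1 payload=0x54=84: acc |= 84<<7 -> acc=10870 shift=14
  byte[3]=0x84 cont=1 payload=0x04=4: acc |= 4<<14 -> acc=76406 shift=21
  byte[4]=0x37 cont=0 payload=0x37=55: acc |= 55<<21 -> acc=115419766 shift=28 [end]
Varint 2: bytes[1:5] = F6 D4 84 37 -> value 115419766 (4 byte(s))
  byte[5]=0xE6 cont=1 payload=0x66=102: acc |= 102<<0 -> acc=102 shift=7
  byte[6]=0xB6 cont=1 payload=0x36=54: acc |= 54<<7 -> acc=7014 shift=14
  byte[7]=0x5B cont=0 payload=0x5B=91: acc |= 91<<14 -> acc=1497958 shift=21 [end]
Varint 3: bytes[5:8] = E6 B6 5B -> value 1497958 (3 byte(s))
  byte[8]=0xBA cont=1 payload=0x3A=58: acc |= 58<<0 -> acc=58 shift=7
  byte[9]=0x09 cont=0 payload=0x09=9: acc |= 9<<7 -> acc=1210 shift=14 [end]
Varint 4: bytes[8:10] = BA 09 -> value 1210 (2 byte(s))

Answer: 93 115419766 1497958 1210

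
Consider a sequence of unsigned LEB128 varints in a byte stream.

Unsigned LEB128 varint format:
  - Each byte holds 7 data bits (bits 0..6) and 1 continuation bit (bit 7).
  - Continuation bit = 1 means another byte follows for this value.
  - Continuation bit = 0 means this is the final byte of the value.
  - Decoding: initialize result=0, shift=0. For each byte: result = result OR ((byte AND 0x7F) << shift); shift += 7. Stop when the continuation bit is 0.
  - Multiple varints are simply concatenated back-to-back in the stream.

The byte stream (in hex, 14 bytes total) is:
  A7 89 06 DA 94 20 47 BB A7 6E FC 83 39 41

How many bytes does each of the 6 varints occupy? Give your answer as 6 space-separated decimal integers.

Answer: 3 3 1 3 3 1

Derivation:
  byte[0]=0xA7 cont=1 payload=0x27=39: acc |= 39<<0 -> acc=39 shift=7
  byte[1]=0x89 cont=1 payload=0x09=9: acc |= 9<<7 -> acc=1191 shift=14
  byte[2]=0x06 cont=0 payload=0x06=6: acc |= 6<<14 -> acc=99495 shift=21 [end]
Varint 1: bytes[0:3] = A7 89 06 -> value 99495 (3 byte(s))
  byte[3]=0xDA cont=1 payload=0x5A=90: acc |= 90<<0 -> acc=90 shift=7
  byte[4]=0x94 cont=1 payload=0x14=20: acc |= 20<<7 -> acc=2650 shift=14
  byte[5]=0x20 cont=0 payload=0x20=32: acc |= 32<<14 -> acc=526938 shift=21 [end]
Varint 2: bytes[3:6] = DA 94 20 -> value 526938 (3 byte(s))
  byte[6]=0x47 cont=0 payload=0x47=71: acc |= 71<<0 -> acc=71 shift=7 [end]
Varint 3: bytes[6:7] = 47 -> value 71 (1 byte(s))
  byte[7]=0xBB cont=1 payload=0x3B=59: acc |= 59<<0 -> acc=59 shift=7
  byte[8]=0xA7 cont=1 payload=0x27=39: acc |= 39<<7 -> acc=5051 shift=14
  byte[9]=0x6E cont=0 payload=0x6E=110: acc |= 110<<14 -> acc=1807291 shift=21 [end]
Varint 4: bytes[7:10] = BB A7 6E -> value 1807291 (3 byte(s))
  byte[10]=0xFC cont=1 payload=0x7C=124: acc |= 124<<0 -> acc=124 shift=7
  byte[11]=0x83 cont=1 payload=0x03=3: acc |= 3<<7 -> acc=508 shift=14
  byte[12]=0x39 cont=0 payload=0x39=57: acc |= 57<<14 -> acc=934396 shift=21 [end]
Varint 5: bytes[10:13] = FC 83 39 -> value 934396 (3 byte(s))
  byte[13]=0x41 cont=0 payload=0x41=65: acc |= 65<<0 -> acc=65 shift=7 [end]
Varint 6: bytes[13:14] = 41 -> value 65 (1 byte(s))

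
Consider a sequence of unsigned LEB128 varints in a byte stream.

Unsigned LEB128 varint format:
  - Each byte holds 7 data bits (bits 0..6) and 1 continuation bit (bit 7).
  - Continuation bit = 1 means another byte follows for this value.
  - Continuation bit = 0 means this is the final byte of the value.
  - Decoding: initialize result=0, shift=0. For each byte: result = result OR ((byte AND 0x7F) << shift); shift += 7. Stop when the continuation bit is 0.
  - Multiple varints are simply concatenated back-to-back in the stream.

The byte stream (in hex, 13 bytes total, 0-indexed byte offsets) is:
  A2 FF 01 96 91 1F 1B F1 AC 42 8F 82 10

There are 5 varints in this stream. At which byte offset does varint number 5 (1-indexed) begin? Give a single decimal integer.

Answer: 10

Derivation:
  byte[0]=0xA2 cont=1 payload=0x22=34: acc |= 34<<0 -> acc=34 shift=7
  byte[1]=0xFF cont=1 payload=0x7F=127: acc |= 127<<7 -> acc=16290 shift=14
  byte[2]=0x01 cont=0 payload=0x01=1: acc |= 1<<14 -> acc=32674 shift=21 [end]
Varint 1: bytes[0:3] = A2 FF 01 -> value 32674 (3 byte(s))
  byte[3]=0x96 cont=1 payload=0x16=22: acc |= 22<<0 -> acc=22 shift=7
  byte[4]=0x91 cont=1 payload=0x11=17: acc |= 17<<7 -> acc=2198 shift=14
  byte[5]=0x1F cont=0 payload=0x1F=31: acc |= 31<<14 -> acc=510102 shift=21 [end]
Varint 2: bytes[3:6] = 96 91 1F -> value 510102 (3 byte(s))
  byte[6]=0x1B cont=0 payload=0x1B=27: acc |= 27<<0 -> acc=27 shift=7 [end]
Varint 3: bytes[6:7] = 1B -> value 27 (1 byte(s))
  byte[7]=0xF1 cont=1 payload=0x71=113: acc |= 113<<0 -> acc=113 shift=7
  byte[8]=0xAC cont=1 payload=0x2C=44: acc |= 44<<7 -> acc=5745 shift=14
  byte[9]=0x42 cont=0 payload=0x42=66: acc |= 66<<14 -> acc=1087089 shift=21 [end]
Varint 4: bytes[7:10] = F1 AC 42 -> value 1087089 (3 byte(s))
  byte[10]=0x8F cont=1 payload=0x0F=15: acc |= 15<<0 -> acc=15 shift=7
  byte[11]=0x82 cont=1 payload=0x02=2: acc |= 2<<7 -> acc=271 shift=14
  byte[12]=0x10 cont=0 payload=0x10=16: acc |= 16<<14 -> acc=262415 shift=21 [end]
Varint 5: bytes[10:13] = 8F 82 10 -> value 262415 (3 byte(s))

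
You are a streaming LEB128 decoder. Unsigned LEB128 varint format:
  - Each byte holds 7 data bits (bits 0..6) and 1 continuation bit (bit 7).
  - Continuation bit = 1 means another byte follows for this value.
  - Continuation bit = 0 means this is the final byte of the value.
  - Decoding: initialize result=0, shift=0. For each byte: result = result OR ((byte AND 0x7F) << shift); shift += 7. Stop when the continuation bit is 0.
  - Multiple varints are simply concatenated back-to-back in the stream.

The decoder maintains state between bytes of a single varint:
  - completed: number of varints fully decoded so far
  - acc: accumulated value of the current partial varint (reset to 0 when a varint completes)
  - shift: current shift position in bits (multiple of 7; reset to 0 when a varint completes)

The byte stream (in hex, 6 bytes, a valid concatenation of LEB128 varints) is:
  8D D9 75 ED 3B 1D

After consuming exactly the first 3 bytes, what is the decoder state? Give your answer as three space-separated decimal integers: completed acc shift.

Answer: 1 0 0

Derivation:
byte[0]=0x8D cont=1 payload=0x0D: acc |= 13<<0 -> completed=0 acc=13 shift=7
byte[1]=0xD9 cont=1 payload=0x59: acc |= 89<<7 -> completed=0 acc=11405 shift=14
byte[2]=0x75 cont=0 payload=0x75: varint #1 complete (value=1928333); reset -> completed=1 acc=0 shift=0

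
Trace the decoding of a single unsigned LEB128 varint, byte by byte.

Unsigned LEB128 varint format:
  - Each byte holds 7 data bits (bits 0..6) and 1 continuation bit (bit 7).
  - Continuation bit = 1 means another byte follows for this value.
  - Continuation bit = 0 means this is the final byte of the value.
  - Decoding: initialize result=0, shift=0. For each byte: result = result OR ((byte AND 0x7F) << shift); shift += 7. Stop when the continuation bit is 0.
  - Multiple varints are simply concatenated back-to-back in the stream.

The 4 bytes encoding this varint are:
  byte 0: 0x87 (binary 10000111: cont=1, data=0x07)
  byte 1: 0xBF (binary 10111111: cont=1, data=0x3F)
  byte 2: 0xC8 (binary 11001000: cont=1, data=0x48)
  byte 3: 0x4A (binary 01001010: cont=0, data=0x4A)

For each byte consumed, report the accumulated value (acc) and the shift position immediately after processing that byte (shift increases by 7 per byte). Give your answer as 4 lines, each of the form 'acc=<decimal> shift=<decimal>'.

byte 0=0x87: payload=0x07=7, contrib = 7<<0 = 7; acc -> 7, shift -> 7
byte 1=0xBF: payload=0x3F=63, contrib = 63<<7 = 8064; acc -> 8071, shift -> 14
byte 2=0xC8: payload=0x48=72, contrib = 72<<14 = 1179648; acc -> 1187719, shift -> 21
byte 3=0x4A: payload=0x4A=74, contrib = 74<<21 = 155189248; acc -> 156376967, shift -> 28

Answer: acc=7 shift=7
acc=8071 shift=14
acc=1187719 shift=21
acc=156376967 shift=28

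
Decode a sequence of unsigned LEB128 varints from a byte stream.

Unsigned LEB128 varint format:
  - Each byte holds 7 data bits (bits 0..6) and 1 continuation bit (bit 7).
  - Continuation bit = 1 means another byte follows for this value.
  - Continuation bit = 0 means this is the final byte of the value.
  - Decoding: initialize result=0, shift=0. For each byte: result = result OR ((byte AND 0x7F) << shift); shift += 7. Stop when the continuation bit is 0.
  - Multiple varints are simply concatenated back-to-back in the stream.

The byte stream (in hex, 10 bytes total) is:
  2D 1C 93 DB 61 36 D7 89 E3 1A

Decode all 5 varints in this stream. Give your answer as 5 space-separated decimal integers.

  byte[0]=0x2D cont=0 payload=0x2D=45: acc |= 45<<0 -> acc=45 shift=7 [end]
Varint 1: bytes[0:1] = 2D -> value 45 (1 byte(s))
  byte[1]=0x1C cont=0 payload=0x1C=28: acc |= 28<<0 -> acc=28 shift=7 [end]
Varint 2: bytes[1:2] = 1C -> value 28 (1 byte(s))
  byte[2]=0x93 cont=1 payload=0x13=19: acc |= 19<<0 -> acc=19 shift=7
  byte[3]=0xDB cont=1 payload=0x5B=91: acc |= 91<<7 -> acc=11667 shift=14
  byte[4]=0x61 cont=0 payload=0x61=97: acc |= 97<<14 -> acc=1600915 shift=21 [end]
Varint 3: bytes[2:5] = 93 DB 61 -> value 1600915 (3 byte(s))
  byte[5]=0x36 cont=0 payload=0x36=54: acc |= 54<<0 -> acc=54 shift=7 [end]
Varint 4: bytes[5:6] = 36 -> value 54 (1 byte(s))
  byte[6]=0xD7 cont=1 payload=0x57=87: acc |= 87<<0 -> acc=87 shift=7
  byte[7]=0x89 cont=1 payload=0x09=9: acc |= 9<<7 -> acc=1239 shift=14
  byte[8]=0xE3 cont=1 payload=0x63=99: acc |= 99<<14 -> acc=1623255 shift=21
  byte[9]=0x1A cont=0 payload=0x1A=26: acc |= 26<<21 -> acc=56149207 shift=28 [end]
Varint 5: bytes[6:10] = D7 89 E3 1A -> value 56149207 (4 byte(s))

Answer: 45 28 1600915 54 56149207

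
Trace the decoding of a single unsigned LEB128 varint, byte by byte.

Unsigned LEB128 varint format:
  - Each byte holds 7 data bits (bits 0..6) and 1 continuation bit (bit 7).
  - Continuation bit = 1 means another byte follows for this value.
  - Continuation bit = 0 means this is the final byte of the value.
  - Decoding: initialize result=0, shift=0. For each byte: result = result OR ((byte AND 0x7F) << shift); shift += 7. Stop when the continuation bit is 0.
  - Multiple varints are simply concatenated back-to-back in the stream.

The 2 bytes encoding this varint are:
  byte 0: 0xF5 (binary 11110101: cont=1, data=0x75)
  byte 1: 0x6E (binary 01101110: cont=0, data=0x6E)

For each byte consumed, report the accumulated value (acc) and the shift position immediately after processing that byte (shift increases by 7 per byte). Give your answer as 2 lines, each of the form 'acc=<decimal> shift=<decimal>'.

Answer: acc=117 shift=7
acc=14197 shift=14

Derivation:
byte 0=0xF5: payload=0x75=117, contrib = 117<<0 = 117; acc -> 117, shift -> 7
byte 1=0x6E: payload=0x6E=110, contrib = 110<<7 = 14080; acc -> 14197, shift -> 14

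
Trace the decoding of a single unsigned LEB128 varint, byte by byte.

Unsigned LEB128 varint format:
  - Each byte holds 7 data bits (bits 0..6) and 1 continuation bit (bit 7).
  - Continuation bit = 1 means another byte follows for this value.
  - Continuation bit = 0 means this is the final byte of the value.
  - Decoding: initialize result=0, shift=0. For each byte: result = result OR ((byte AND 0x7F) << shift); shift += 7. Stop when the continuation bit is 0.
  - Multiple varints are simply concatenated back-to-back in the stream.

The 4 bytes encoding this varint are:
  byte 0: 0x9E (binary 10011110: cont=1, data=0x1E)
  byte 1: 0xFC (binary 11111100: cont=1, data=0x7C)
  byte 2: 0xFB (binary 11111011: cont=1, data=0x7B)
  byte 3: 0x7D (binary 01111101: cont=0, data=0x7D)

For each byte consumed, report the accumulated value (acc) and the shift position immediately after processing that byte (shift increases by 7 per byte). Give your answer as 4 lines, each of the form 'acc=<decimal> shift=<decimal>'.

Answer: acc=30 shift=7
acc=15902 shift=14
acc=2031134 shift=21
acc=264175134 shift=28

Derivation:
byte 0=0x9E: payload=0x1E=30, contrib = 30<<0 = 30; acc -> 30, shift -> 7
byte 1=0xFC: payload=0x7C=124, contrib = 124<<7 = 15872; acc -> 15902, shift -> 14
byte 2=0xFB: payload=0x7B=123, contrib = 123<<14 = 2015232; acc -> 2031134, shift -> 21
byte 3=0x7D: payload=0x7D=125, contrib = 125<<21 = 262144000; acc -> 264175134, shift -> 28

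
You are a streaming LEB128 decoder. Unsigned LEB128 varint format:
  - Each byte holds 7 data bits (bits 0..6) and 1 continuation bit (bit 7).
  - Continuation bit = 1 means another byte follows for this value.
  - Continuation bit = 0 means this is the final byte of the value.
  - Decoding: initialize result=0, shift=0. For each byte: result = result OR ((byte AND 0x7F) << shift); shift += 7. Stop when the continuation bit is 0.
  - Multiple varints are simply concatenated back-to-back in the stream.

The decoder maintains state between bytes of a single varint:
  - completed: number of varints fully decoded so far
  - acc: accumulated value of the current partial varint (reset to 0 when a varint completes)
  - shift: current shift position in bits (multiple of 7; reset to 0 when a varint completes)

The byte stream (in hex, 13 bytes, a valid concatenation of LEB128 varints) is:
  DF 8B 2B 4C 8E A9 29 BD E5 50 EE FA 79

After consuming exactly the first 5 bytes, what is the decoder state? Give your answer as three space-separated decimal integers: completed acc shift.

Answer: 2 14 7

Derivation:
byte[0]=0xDF cont=1 payload=0x5F: acc |= 95<<0 -> completed=0 acc=95 shift=7
byte[1]=0x8B cont=1 payload=0x0B: acc |= 11<<7 -> completed=0 acc=1503 shift=14
byte[2]=0x2B cont=0 payload=0x2B: varint #1 complete (value=706015); reset -> completed=1 acc=0 shift=0
byte[3]=0x4C cont=0 payload=0x4C: varint #2 complete (value=76); reset -> completed=2 acc=0 shift=0
byte[4]=0x8E cont=1 payload=0x0E: acc |= 14<<0 -> completed=2 acc=14 shift=7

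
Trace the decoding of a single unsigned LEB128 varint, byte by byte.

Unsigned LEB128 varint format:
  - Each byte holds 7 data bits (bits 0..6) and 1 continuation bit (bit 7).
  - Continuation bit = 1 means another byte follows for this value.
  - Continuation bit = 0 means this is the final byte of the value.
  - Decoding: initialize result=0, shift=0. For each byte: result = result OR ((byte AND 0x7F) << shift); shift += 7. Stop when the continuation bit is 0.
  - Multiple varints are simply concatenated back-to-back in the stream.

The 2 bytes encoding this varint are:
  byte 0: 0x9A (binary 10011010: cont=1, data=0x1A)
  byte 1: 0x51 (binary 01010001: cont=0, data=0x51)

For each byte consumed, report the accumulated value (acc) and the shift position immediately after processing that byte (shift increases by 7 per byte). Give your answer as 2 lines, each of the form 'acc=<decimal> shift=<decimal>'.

Answer: acc=26 shift=7
acc=10394 shift=14

Derivation:
byte 0=0x9A: payload=0x1A=26, contrib = 26<<0 = 26; acc -> 26, shift -> 7
byte 1=0x51: payload=0x51=81, contrib = 81<<7 = 10368; acc -> 10394, shift -> 14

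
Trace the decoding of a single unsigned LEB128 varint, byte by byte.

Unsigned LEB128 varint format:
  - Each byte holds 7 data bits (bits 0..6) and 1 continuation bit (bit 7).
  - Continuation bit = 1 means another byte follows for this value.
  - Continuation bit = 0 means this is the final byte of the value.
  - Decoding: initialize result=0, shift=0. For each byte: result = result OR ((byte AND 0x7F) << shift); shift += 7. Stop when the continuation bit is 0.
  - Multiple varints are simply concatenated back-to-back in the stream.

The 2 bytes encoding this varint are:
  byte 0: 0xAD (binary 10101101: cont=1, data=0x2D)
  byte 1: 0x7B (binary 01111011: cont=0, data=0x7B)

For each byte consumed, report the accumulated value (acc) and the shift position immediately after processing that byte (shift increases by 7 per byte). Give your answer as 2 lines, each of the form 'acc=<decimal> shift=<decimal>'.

Answer: acc=45 shift=7
acc=15789 shift=14

Derivation:
byte 0=0xAD: payload=0x2D=45, contrib = 45<<0 = 45; acc -> 45, shift -> 7
byte 1=0x7B: payload=0x7B=123, contrib = 123<<7 = 15744; acc -> 15789, shift -> 14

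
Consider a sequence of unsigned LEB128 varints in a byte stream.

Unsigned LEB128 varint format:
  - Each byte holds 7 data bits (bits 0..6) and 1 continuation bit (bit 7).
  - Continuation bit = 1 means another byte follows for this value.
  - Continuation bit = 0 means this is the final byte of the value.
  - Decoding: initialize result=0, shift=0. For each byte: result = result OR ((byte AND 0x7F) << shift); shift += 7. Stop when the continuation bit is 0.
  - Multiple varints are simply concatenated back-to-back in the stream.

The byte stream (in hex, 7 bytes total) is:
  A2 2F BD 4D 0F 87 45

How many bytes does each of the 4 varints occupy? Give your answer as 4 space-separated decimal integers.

  byte[0]=0xA2 cont=1 payload=0x22=34: acc |= 34<<0 -> acc=34 shift=7
  byte[1]=0x2F cont=0 payload=0x2F=47: acc |= 47<<7 -> acc=6050 shift=14 [end]
Varint 1: bytes[0:2] = A2 2F -> value 6050 (2 byte(s))
  byte[2]=0xBD cont=1 payload=0x3D=61: acc |= 61<<0 -> acc=61 shift=7
  byte[3]=0x4D cont=0 payload=0x4D=77: acc |= 77<<7 -> acc=9917 shift=14 [end]
Varint 2: bytes[2:4] = BD 4D -> value 9917 (2 byte(s))
  byte[4]=0x0F cont=0 payload=0x0F=15: acc |= 15<<0 -> acc=15 shift=7 [end]
Varint 3: bytes[4:5] = 0F -> value 15 (1 byte(s))
  byte[5]=0x87 cont=1 payload=0x07=7: acc |= 7<<0 -> acc=7 shift=7
  byte[6]=0x45 cont=0 payload=0x45=69: acc |= 69<<7 -> acc=8839 shift=14 [end]
Varint 4: bytes[5:7] = 87 45 -> value 8839 (2 byte(s))

Answer: 2 2 1 2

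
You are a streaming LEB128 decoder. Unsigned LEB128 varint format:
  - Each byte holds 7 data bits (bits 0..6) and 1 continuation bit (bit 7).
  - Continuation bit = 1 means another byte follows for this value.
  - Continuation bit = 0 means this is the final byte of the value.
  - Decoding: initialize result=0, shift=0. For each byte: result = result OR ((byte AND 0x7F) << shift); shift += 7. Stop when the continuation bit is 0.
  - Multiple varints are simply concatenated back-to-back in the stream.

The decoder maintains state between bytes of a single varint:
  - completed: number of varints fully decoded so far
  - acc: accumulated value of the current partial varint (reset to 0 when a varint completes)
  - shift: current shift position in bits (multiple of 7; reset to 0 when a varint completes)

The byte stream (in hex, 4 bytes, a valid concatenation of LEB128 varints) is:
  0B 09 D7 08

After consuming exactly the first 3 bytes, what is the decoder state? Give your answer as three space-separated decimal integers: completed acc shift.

byte[0]=0x0B cont=0 payload=0x0B: varint #1 complete (value=11); reset -> completed=1 acc=0 shift=0
byte[1]=0x09 cont=0 payload=0x09: varint #2 complete (value=9); reset -> completed=2 acc=0 shift=0
byte[2]=0xD7 cont=1 payload=0x57: acc |= 87<<0 -> completed=2 acc=87 shift=7

Answer: 2 87 7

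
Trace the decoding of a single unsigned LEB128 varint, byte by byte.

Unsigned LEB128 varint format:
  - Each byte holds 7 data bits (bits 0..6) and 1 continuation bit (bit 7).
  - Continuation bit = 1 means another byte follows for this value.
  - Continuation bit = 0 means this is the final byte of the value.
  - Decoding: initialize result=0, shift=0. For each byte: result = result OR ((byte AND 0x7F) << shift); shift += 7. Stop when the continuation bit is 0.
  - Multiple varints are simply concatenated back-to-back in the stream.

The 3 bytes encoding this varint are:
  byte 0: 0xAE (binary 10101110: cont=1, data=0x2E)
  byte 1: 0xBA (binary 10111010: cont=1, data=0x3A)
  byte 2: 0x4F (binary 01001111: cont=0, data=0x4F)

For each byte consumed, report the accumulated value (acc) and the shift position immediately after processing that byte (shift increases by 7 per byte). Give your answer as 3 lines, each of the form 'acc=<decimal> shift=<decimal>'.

Answer: acc=46 shift=7
acc=7470 shift=14
acc=1301806 shift=21

Derivation:
byte 0=0xAE: payload=0x2E=46, contrib = 46<<0 = 46; acc -> 46, shift -> 7
byte 1=0xBA: payload=0x3A=58, contrib = 58<<7 = 7424; acc -> 7470, shift -> 14
byte 2=0x4F: payload=0x4F=79, contrib = 79<<14 = 1294336; acc -> 1301806, shift -> 21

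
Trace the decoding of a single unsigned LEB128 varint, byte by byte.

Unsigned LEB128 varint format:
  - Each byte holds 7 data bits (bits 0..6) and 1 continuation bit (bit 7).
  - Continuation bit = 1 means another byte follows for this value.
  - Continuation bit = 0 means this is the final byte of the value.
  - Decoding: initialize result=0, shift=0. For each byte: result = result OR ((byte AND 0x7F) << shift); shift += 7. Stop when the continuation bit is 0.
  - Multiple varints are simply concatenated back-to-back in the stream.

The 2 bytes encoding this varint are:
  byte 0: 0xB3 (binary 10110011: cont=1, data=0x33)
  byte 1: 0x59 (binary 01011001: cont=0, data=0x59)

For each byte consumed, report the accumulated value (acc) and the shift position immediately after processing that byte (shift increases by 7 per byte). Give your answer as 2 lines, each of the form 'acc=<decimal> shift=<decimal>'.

byte 0=0xB3: payload=0x33=51, contrib = 51<<0 = 51; acc -> 51, shift -> 7
byte 1=0x59: payload=0x59=89, contrib = 89<<7 = 11392; acc -> 11443, shift -> 14

Answer: acc=51 shift=7
acc=11443 shift=14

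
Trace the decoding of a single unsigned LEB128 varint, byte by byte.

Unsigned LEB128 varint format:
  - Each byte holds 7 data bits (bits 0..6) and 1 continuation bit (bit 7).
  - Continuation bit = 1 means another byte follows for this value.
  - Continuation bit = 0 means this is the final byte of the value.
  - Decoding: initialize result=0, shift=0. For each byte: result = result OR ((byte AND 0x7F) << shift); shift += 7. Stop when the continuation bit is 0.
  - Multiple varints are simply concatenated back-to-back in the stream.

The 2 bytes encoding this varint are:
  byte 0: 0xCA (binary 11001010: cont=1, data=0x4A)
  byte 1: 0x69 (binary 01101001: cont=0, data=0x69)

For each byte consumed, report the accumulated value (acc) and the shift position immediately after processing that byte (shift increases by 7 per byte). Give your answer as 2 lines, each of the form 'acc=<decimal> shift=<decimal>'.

byte 0=0xCA: payload=0x4A=74, contrib = 74<<0 = 74; acc -> 74, shift -> 7
byte 1=0x69: payload=0x69=105, contrib = 105<<7 = 13440; acc -> 13514, shift -> 14

Answer: acc=74 shift=7
acc=13514 shift=14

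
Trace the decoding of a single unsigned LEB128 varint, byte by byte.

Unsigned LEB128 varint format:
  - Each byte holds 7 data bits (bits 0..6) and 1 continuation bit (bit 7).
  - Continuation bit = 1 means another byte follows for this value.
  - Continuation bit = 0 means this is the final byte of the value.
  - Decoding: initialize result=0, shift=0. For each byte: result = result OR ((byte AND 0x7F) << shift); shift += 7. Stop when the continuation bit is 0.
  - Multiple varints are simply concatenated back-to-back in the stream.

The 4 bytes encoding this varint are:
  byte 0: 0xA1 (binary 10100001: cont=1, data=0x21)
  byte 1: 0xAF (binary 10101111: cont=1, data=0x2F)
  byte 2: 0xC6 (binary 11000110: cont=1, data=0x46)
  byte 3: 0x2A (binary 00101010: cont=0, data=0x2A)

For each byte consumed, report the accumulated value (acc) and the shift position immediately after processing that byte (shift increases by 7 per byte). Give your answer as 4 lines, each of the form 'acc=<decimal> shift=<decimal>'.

Answer: acc=33 shift=7
acc=6049 shift=14
acc=1152929 shift=21
acc=89233313 shift=28

Derivation:
byte 0=0xA1: payload=0x21=33, contrib = 33<<0 = 33; acc -> 33, shift -> 7
byte 1=0xAF: payload=0x2F=47, contrib = 47<<7 = 6016; acc -> 6049, shift -> 14
byte 2=0xC6: payload=0x46=70, contrib = 70<<14 = 1146880; acc -> 1152929, shift -> 21
byte 3=0x2A: payload=0x2A=42, contrib = 42<<21 = 88080384; acc -> 89233313, shift -> 28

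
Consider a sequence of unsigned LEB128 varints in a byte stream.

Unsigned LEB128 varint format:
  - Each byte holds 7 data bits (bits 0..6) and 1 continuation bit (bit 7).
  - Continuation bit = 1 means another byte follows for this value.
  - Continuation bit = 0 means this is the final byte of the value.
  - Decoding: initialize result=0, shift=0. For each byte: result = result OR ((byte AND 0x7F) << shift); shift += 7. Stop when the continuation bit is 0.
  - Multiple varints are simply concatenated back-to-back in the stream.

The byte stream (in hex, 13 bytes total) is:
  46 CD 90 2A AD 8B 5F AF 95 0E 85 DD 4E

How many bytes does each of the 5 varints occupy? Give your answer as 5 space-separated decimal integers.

Answer: 1 3 3 3 3

Derivation:
  byte[0]=0x46 cont=0 payload=0x46=70: acc |= 70<<0 -> acc=70 shift=7 [end]
Varint 1: bytes[0:1] = 46 -> value 70 (1 byte(s))
  byte[1]=0xCD cont=1 payload=0x4D=77: acc |= 77<<0 -> acc=77 shift=7
  byte[2]=0x90 cont=1 payload=0x10=16: acc |= 16<<7 -> acc=2125 shift=14
  byte[3]=0x2A cont=0 payload=0x2A=42: acc |= 42<<14 -> acc=690253 shift=21 [end]
Varint 2: bytes[1:4] = CD 90 2A -> value 690253 (3 byte(s))
  byte[4]=0xAD cont=1 payload=0x2D=45: acc |= 45<<0 -> acc=45 shift=7
  byte[5]=0x8B cont=1 payload=0x0B=11: acc |= 11<<7 -> acc=1453 shift=14
  byte[6]=0x5F cont=0 payload=0x5F=95: acc |= 95<<14 -> acc=1557933 shift=21 [end]
Varint 3: bytes[4:7] = AD 8B 5F -> value 1557933 (3 byte(s))
  byte[7]=0xAF cont=1 payload=0x2F=47: acc |= 47<<0 -> acc=47 shift=7
  byte[8]=0x95 cont=1 payload=0x15=21: acc |= 21<<7 -> acc=2735 shift=14
  byte[9]=0x0E cont=0 payload=0x0E=14: acc |= 14<<14 -> acc=232111 shift=21 [end]
Varint 4: bytes[7:10] = AF 95 0E -> value 232111 (3 byte(s))
  byte[10]=0x85 cont=1 payload=0x05=5: acc |= 5<<0 -> acc=5 shift=7
  byte[11]=0xDD cont=1 payload=0x5D=93: acc |= 93<<7 -> acc=11909 shift=14
  byte[12]=0x4E cont=0 payload=0x4E=78: acc |= 78<<14 -> acc=1289861 shift=21 [end]
Varint 5: bytes[10:13] = 85 DD 4E -> value 1289861 (3 byte(s))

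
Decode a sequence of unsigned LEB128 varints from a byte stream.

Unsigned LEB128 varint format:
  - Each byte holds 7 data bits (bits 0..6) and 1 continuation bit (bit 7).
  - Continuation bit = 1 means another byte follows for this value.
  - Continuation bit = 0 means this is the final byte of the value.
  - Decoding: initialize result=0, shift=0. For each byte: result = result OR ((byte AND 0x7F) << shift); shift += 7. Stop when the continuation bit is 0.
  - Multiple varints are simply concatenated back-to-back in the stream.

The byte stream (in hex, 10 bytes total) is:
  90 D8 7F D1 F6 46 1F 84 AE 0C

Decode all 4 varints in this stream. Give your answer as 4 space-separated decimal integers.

  byte[0]=0x90 cont=1 payload=0x10=16: acc |= 16<<0 -> acc=16 shift=7
  byte[1]=0xD8 cont=1 payload=0x58=88: acc |= 88<<7 -> acc=11280 shift=14
  byte[2]=0x7F cont=0 payload=0x7F=127: acc |= 127<<14 -> acc=2092048 shift=21 [end]
Varint 1: bytes[0:3] = 90 D8 7F -> value 2092048 (3 byte(s))
  byte[3]=0xD1 cont=1 payload=0x51=81: acc |= 81<<0 -> acc=81 shift=7
  byte[4]=0xF6 cont=1 payload=0x76=118: acc |= 118<<7 -> acc=15185 shift=14
  byte[5]=0x46 cont=0 payload=0x46=70: acc |= 70<<14 -> acc=1162065 shift=21 [end]
Varint 2: bytes[3:6] = D1 F6 46 -> value 1162065 (3 byte(s))
  byte[6]=0x1F cont=0 payload=0x1F=31: acc |= 31<<0 -> acc=31 shift=7 [end]
Varint 3: bytes[6:7] = 1F -> value 31 (1 byte(s))
  byte[7]=0x84 cont=1 payload=0x04=4: acc |= 4<<0 -> acc=4 shift=7
  byte[8]=0xAE cont=1 payload=0x2E=46: acc |= 46<<7 -> acc=5892 shift=14
  byte[9]=0x0C cont=0 payload=0x0C=12: acc |= 12<<14 -> acc=202500 shift=21 [end]
Varint 4: bytes[7:10] = 84 AE 0C -> value 202500 (3 byte(s))

Answer: 2092048 1162065 31 202500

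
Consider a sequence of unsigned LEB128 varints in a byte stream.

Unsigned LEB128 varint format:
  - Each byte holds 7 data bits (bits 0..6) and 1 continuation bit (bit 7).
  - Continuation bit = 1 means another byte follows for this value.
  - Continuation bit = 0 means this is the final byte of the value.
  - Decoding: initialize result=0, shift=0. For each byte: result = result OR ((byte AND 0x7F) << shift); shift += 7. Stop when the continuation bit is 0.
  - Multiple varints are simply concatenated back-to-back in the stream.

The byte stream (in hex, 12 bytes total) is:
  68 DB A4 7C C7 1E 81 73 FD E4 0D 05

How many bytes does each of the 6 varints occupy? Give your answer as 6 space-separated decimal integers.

Answer: 1 3 2 2 3 1

Derivation:
  byte[0]=0x68 cont=0 payload=0x68=104: acc |= 104<<0 -> acc=104 shift=7 [end]
Varint 1: bytes[0:1] = 68 -> value 104 (1 byte(s))
  byte[1]=0xDB cont=1 payload=0x5B=91: acc |= 91<<0 -> acc=91 shift=7
  byte[2]=0xA4 cont=1 payload=0x24=36: acc |= 36<<7 -> acc=4699 shift=14
  byte[3]=0x7C cont=0 payload=0x7C=124: acc |= 124<<14 -> acc=2036315 shift=21 [end]
Varint 2: bytes[1:4] = DB A4 7C -> value 2036315 (3 byte(s))
  byte[4]=0xC7 cont=1 payload=0x47=71: acc |= 71<<0 -> acc=71 shift=7
  byte[5]=0x1E cont=0 payload=0x1E=30: acc |= 30<<7 -> acc=3911 shift=14 [end]
Varint 3: bytes[4:6] = C7 1E -> value 3911 (2 byte(s))
  byte[6]=0x81 cont=1 payload=0x01=1: acc |= 1<<0 -> acc=1 shift=7
  byte[7]=0x73 cont=0 payload=0x73=115: acc |= 115<<7 -> acc=14721 shift=14 [end]
Varint 4: bytes[6:8] = 81 73 -> value 14721 (2 byte(s))
  byte[8]=0xFD cont=1 payload=0x7D=125: acc |= 125<<0 -> acc=125 shift=7
  byte[9]=0xE4 cont=1 payload=0x64=100: acc |= 100<<7 -> acc=12925 shift=14
  byte[10]=0x0D cont=0 payload=0x0D=13: acc |= 13<<14 -> acc=225917 shift=21 [end]
Varint 5: bytes[8:11] = FD E4 0D -> value 225917 (3 byte(s))
  byte[11]=0x05 cont=0 payload=0x05=5: acc |= 5<<0 -> acc=5 shift=7 [end]
Varint 6: bytes[11:12] = 05 -> value 5 (1 byte(s))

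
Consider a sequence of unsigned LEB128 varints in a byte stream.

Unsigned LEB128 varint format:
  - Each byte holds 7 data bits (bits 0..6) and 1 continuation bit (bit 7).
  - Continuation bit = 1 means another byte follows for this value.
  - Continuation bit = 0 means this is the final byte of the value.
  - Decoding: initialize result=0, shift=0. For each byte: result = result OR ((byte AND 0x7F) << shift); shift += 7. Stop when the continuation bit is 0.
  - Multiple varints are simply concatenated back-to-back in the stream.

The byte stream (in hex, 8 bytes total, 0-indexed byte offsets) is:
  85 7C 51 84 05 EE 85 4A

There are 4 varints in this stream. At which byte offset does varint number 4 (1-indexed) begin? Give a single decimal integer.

  byte[0]=0x85 cont=1 payload=0x05=5: acc |= 5<<0 -> acc=5 shift=7
  byte[1]=0x7C cont=0 payload=0x7C=124: acc |= 124<<7 -> acc=15877 shift=14 [end]
Varint 1: bytes[0:2] = 85 7C -> value 15877 (2 byte(s))
  byte[2]=0x51 cont=0 payload=0x51=81: acc |= 81<<0 -> acc=81 shift=7 [end]
Varint 2: bytes[2:3] = 51 -> value 81 (1 byte(s))
  byte[3]=0x84 cont=1 payload=0x04=4: acc |= 4<<0 -> acc=4 shift=7
  byte[4]=0x05 cont=0 payload=0x05=5: acc |= 5<<7 -> acc=644 shift=14 [end]
Varint 3: bytes[3:5] = 84 05 -> value 644 (2 byte(s))
  byte[5]=0xEE cont=1 payload=0x6E=110: acc |= 110<<0 -> acc=110 shift=7
  byte[6]=0x85 cont=1 payload=0x05=5: acc |= 5<<7 -> acc=750 shift=14
  byte[7]=0x4A cont=0 payload=0x4A=74: acc |= 74<<14 -> acc=1213166 shift=21 [end]
Varint 4: bytes[5:8] = EE 85 4A -> value 1213166 (3 byte(s))

Answer: 5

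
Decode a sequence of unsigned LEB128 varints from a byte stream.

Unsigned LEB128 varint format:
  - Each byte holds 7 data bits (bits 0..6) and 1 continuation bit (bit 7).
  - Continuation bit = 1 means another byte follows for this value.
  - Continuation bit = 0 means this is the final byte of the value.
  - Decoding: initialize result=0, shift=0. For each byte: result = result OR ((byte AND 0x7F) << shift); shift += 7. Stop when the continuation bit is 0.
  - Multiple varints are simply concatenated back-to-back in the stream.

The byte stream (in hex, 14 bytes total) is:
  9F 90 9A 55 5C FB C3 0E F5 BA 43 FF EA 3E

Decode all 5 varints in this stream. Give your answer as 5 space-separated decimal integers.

Answer: 178685983 92 238075 1105269 1029503

Derivation:
  byte[0]=0x9F cont=1 payload=0x1F=31: acc |= 31<<0 -> acc=31 shift=7
  byte[1]=0x90 cont=1 payload=0x10=16: acc |= 16<<7 -> acc=2079 shift=14
  byte[2]=0x9A cont=1 payload=0x1A=26: acc |= 26<<14 -> acc=428063 shift=21
  byte[3]=0x55 cont=0 payload=0x55=85: acc |= 85<<21 -> acc=178685983 shift=28 [end]
Varint 1: bytes[0:4] = 9F 90 9A 55 -> value 178685983 (4 byte(s))
  byte[4]=0x5C cont=0 payload=0x5C=92: acc |= 92<<0 -> acc=92 shift=7 [end]
Varint 2: bytes[4:5] = 5C -> value 92 (1 byte(s))
  byte[5]=0xFB cont=1 payload=0x7B=123: acc |= 123<<0 -> acc=123 shift=7
  byte[6]=0xC3 cont=1 payload=0x43=67: acc |= 67<<7 -> acc=8699 shift=14
  byte[7]=0x0E cont=0 payload=0x0E=14: acc |= 14<<14 -> acc=238075 shift=21 [end]
Varint 3: bytes[5:8] = FB C3 0E -> value 238075 (3 byte(s))
  byte[8]=0xF5 cont=1 payload=0x75=117: acc |= 117<<0 -> acc=117 shift=7
  byte[9]=0xBA cont=1 payload=0x3A=58: acc |= 58<<7 -> acc=7541 shift=14
  byte[10]=0x43 cont=0 payload=0x43=67: acc |= 67<<14 -> acc=1105269 shift=21 [end]
Varint 4: bytes[8:11] = F5 BA 43 -> value 1105269 (3 byte(s))
  byte[11]=0xFF cont=1 payload=0x7F=127: acc |= 127<<0 -> acc=127 shift=7
  byte[12]=0xEA cont=1 payload=0x6A=106: acc |= 106<<7 -> acc=13695 shift=14
  byte[13]=0x3E cont=0 payload=0x3E=62: acc |= 62<<14 -> acc=1029503 shift=21 [end]
Varint 5: bytes[11:14] = FF EA 3E -> value 1029503 (3 byte(s))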